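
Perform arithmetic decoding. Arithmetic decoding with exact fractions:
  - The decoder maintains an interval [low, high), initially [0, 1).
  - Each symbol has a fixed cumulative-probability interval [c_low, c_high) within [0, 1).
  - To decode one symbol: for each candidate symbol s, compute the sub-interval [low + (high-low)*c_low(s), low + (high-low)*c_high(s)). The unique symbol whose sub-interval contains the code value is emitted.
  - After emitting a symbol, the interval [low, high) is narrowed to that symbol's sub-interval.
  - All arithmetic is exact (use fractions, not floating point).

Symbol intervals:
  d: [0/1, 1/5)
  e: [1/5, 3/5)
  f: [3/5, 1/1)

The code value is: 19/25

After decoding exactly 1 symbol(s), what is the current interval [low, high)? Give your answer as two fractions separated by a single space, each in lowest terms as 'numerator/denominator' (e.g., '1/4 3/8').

Answer: 3/5 1/1

Derivation:
Step 1: interval [0/1, 1/1), width = 1/1 - 0/1 = 1/1
  'd': [0/1 + 1/1*0/1, 0/1 + 1/1*1/5) = [0/1, 1/5)
  'e': [0/1 + 1/1*1/5, 0/1 + 1/1*3/5) = [1/5, 3/5)
  'f': [0/1 + 1/1*3/5, 0/1 + 1/1*1/1) = [3/5, 1/1) <- contains code 19/25
  emit 'f', narrow to [3/5, 1/1)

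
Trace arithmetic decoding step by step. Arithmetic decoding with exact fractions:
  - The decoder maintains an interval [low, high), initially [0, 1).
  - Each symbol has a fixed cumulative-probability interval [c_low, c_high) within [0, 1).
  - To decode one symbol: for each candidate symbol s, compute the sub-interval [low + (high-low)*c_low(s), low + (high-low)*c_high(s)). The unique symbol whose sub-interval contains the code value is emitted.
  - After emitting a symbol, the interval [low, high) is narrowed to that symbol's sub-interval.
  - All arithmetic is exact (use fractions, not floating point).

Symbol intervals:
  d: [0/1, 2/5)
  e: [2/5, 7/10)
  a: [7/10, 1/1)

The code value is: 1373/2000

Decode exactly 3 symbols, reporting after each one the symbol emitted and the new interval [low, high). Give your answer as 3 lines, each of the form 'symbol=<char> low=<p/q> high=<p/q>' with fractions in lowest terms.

Answer: symbol=e low=2/5 high=7/10
symbol=a low=61/100 high=7/10
symbol=a low=673/1000 high=7/10

Derivation:
Step 1: interval [0/1, 1/1), width = 1/1 - 0/1 = 1/1
  'd': [0/1 + 1/1*0/1, 0/1 + 1/1*2/5) = [0/1, 2/5)
  'e': [0/1 + 1/1*2/5, 0/1 + 1/1*7/10) = [2/5, 7/10) <- contains code 1373/2000
  'a': [0/1 + 1/1*7/10, 0/1 + 1/1*1/1) = [7/10, 1/1)
  emit 'e', narrow to [2/5, 7/10)
Step 2: interval [2/5, 7/10), width = 7/10 - 2/5 = 3/10
  'd': [2/5 + 3/10*0/1, 2/5 + 3/10*2/5) = [2/5, 13/25)
  'e': [2/5 + 3/10*2/5, 2/5 + 3/10*7/10) = [13/25, 61/100)
  'a': [2/5 + 3/10*7/10, 2/5 + 3/10*1/1) = [61/100, 7/10) <- contains code 1373/2000
  emit 'a', narrow to [61/100, 7/10)
Step 3: interval [61/100, 7/10), width = 7/10 - 61/100 = 9/100
  'd': [61/100 + 9/100*0/1, 61/100 + 9/100*2/5) = [61/100, 323/500)
  'e': [61/100 + 9/100*2/5, 61/100 + 9/100*7/10) = [323/500, 673/1000)
  'a': [61/100 + 9/100*7/10, 61/100 + 9/100*1/1) = [673/1000, 7/10) <- contains code 1373/2000
  emit 'a', narrow to [673/1000, 7/10)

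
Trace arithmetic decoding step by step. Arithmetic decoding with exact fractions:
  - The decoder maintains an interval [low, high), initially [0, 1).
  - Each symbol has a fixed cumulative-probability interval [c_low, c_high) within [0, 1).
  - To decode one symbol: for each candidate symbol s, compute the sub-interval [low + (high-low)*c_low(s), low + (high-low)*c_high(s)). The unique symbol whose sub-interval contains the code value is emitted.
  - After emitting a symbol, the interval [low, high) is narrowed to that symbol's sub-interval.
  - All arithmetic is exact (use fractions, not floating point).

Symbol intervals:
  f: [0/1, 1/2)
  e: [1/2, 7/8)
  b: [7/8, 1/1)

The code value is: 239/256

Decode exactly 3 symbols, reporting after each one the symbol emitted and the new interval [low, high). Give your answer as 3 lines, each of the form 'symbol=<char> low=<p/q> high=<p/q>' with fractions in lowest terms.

Step 1: interval [0/1, 1/1), width = 1/1 - 0/1 = 1/1
  'f': [0/1 + 1/1*0/1, 0/1 + 1/1*1/2) = [0/1, 1/2)
  'e': [0/1 + 1/1*1/2, 0/1 + 1/1*7/8) = [1/2, 7/8)
  'b': [0/1 + 1/1*7/8, 0/1 + 1/1*1/1) = [7/8, 1/1) <- contains code 239/256
  emit 'b', narrow to [7/8, 1/1)
Step 2: interval [7/8, 1/1), width = 1/1 - 7/8 = 1/8
  'f': [7/8 + 1/8*0/1, 7/8 + 1/8*1/2) = [7/8, 15/16) <- contains code 239/256
  'e': [7/8 + 1/8*1/2, 7/8 + 1/8*7/8) = [15/16, 63/64)
  'b': [7/8 + 1/8*7/8, 7/8 + 1/8*1/1) = [63/64, 1/1)
  emit 'f', narrow to [7/8, 15/16)
Step 3: interval [7/8, 15/16), width = 15/16 - 7/8 = 1/16
  'f': [7/8 + 1/16*0/1, 7/8 + 1/16*1/2) = [7/8, 29/32)
  'e': [7/8 + 1/16*1/2, 7/8 + 1/16*7/8) = [29/32, 119/128)
  'b': [7/8 + 1/16*7/8, 7/8 + 1/16*1/1) = [119/128, 15/16) <- contains code 239/256
  emit 'b', narrow to [119/128, 15/16)

Answer: symbol=b low=7/8 high=1/1
symbol=f low=7/8 high=15/16
symbol=b low=119/128 high=15/16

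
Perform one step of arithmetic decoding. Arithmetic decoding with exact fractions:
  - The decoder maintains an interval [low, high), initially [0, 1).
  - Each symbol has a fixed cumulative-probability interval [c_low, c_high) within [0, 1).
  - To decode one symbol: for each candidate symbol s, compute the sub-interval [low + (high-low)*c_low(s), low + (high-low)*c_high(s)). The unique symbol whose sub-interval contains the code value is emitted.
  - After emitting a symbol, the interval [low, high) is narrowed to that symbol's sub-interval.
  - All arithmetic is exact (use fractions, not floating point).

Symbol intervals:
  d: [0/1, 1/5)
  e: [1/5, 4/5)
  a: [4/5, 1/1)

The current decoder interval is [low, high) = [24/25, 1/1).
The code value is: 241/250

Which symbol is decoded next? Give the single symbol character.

Interval width = high − low = 1/1 − 24/25 = 1/25
Scaled code = (code − low) / width = (241/250 − 24/25) / 1/25 = 1/10
  d: [0/1, 1/5) ← scaled code falls here ✓
  e: [1/5, 4/5) 
  a: [4/5, 1/1) 

Answer: d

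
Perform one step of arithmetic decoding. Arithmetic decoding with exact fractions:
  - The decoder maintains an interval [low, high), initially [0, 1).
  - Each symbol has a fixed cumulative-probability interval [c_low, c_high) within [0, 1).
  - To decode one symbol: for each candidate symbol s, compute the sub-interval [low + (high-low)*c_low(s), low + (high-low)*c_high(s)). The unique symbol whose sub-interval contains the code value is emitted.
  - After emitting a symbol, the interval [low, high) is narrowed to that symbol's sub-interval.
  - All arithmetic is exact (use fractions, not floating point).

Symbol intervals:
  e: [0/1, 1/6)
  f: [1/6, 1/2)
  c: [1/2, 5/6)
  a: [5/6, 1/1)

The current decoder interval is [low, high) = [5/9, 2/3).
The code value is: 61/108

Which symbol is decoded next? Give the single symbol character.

Interval width = high − low = 2/3 − 5/9 = 1/9
Scaled code = (code − low) / width = (61/108 − 5/9) / 1/9 = 1/12
  e: [0/1, 1/6) ← scaled code falls here ✓
  f: [1/6, 1/2) 
  c: [1/2, 5/6) 
  a: [5/6, 1/1) 

Answer: e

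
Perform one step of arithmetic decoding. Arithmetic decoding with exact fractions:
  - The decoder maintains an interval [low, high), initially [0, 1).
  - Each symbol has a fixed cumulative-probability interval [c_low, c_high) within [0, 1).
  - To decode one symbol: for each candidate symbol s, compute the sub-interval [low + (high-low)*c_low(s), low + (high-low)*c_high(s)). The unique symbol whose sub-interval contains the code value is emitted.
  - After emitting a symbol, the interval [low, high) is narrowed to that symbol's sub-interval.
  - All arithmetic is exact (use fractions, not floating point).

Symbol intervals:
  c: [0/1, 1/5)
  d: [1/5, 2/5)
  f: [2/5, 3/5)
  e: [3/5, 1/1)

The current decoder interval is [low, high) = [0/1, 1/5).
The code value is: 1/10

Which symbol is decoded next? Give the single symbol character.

Answer: f

Derivation:
Interval width = high − low = 1/5 − 0/1 = 1/5
Scaled code = (code − low) / width = (1/10 − 0/1) / 1/5 = 1/2
  c: [0/1, 1/5) 
  d: [1/5, 2/5) 
  f: [2/5, 3/5) ← scaled code falls here ✓
  e: [3/5, 1/1) 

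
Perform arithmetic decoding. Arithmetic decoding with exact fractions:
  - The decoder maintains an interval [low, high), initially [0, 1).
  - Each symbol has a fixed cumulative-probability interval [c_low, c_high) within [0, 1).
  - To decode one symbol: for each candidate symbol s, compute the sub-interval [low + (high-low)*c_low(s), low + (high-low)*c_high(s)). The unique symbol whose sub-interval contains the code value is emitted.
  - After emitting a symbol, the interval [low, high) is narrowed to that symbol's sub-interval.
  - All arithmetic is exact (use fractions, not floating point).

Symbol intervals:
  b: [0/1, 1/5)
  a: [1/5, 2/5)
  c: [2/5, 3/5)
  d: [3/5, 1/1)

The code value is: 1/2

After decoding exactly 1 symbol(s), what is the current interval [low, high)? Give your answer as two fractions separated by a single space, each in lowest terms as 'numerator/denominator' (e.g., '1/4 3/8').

Step 1: interval [0/1, 1/1), width = 1/1 - 0/1 = 1/1
  'b': [0/1 + 1/1*0/1, 0/1 + 1/1*1/5) = [0/1, 1/5)
  'a': [0/1 + 1/1*1/5, 0/1 + 1/1*2/5) = [1/5, 2/5)
  'c': [0/1 + 1/1*2/5, 0/1 + 1/1*3/5) = [2/5, 3/5) <- contains code 1/2
  'd': [0/1 + 1/1*3/5, 0/1 + 1/1*1/1) = [3/5, 1/1)
  emit 'c', narrow to [2/5, 3/5)

Answer: 2/5 3/5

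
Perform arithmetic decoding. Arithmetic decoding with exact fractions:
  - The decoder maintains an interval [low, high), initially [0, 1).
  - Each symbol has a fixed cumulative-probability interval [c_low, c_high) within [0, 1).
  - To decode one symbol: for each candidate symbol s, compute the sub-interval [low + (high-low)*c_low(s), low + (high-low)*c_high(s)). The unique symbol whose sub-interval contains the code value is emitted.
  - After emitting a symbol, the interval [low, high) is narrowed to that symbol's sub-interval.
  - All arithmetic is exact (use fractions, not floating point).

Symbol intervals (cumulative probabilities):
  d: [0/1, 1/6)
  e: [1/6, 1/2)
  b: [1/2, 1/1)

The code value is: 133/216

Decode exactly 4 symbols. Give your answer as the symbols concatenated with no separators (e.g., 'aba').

Answer: beed

Derivation:
Step 1: interval [0/1, 1/1), width = 1/1 - 0/1 = 1/1
  'd': [0/1 + 1/1*0/1, 0/1 + 1/1*1/6) = [0/1, 1/6)
  'e': [0/1 + 1/1*1/6, 0/1 + 1/1*1/2) = [1/6, 1/2)
  'b': [0/1 + 1/1*1/2, 0/1 + 1/1*1/1) = [1/2, 1/1) <- contains code 133/216
  emit 'b', narrow to [1/2, 1/1)
Step 2: interval [1/2, 1/1), width = 1/1 - 1/2 = 1/2
  'd': [1/2 + 1/2*0/1, 1/2 + 1/2*1/6) = [1/2, 7/12)
  'e': [1/2 + 1/2*1/6, 1/2 + 1/2*1/2) = [7/12, 3/4) <- contains code 133/216
  'b': [1/2 + 1/2*1/2, 1/2 + 1/2*1/1) = [3/4, 1/1)
  emit 'e', narrow to [7/12, 3/4)
Step 3: interval [7/12, 3/4), width = 3/4 - 7/12 = 1/6
  'd': [7/12 + 1/6*0/1, 7/12 + 1/6*1/6) = [7/12, 11/18)
  'e': [7/12 + 1/6*1/6, 7/12 + 1/6*1/2) = [11/18, 2/3) <- contains code 133/216
  'b': [7/12 + 1/6*1/2, 7/12 + 1/6*1/1) = [2/3, 3/4)
  emit 'e', narrow to [11/18, 2/3)
Step 4: interval [11/18, 2/3), width = 2/3 - 11/18 = 1/18
  'd': [11/18 + 1/18*0/1, 11/18 + 1/18*1/6) = [11/18, 67/108) <- contains code 133/216
  'e': [11/18 + 1/18*1/6, 11/18 + 1/18*1/2) = [67/108, 23/36)
  'b': [11/18 + 1/18*1/2, 11/18 + 1/18*1/1) = [23/36, 2/3)
  emit 'd', narrow to [11/18, 67/108)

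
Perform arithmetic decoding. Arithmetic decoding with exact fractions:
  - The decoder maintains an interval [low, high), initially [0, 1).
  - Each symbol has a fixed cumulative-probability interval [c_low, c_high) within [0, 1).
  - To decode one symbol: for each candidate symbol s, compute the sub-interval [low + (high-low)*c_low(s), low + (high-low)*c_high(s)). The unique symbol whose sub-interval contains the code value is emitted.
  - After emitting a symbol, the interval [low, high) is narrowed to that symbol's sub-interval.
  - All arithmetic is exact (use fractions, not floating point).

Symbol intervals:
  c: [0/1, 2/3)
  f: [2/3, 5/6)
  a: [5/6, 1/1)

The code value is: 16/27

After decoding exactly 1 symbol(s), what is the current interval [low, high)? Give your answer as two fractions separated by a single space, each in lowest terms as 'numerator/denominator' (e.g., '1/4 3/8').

Step 1: interval [0/1, 1/1), width = 1/1 - 0/1 = 1/1
  'c': [0/1 + 1/1*0/1, 0/1 + 1/1*2/3) = [0/1, 2/3) <- contains code 16/27
  'f': [0/1 + 1/1*2/3, 0/1 + 1/1*5/6) = [2/3, 5/6)
  'a': [0/1 + 1/1*5/6, 0/1 + 1/1*1/1) = [5/6, 1/1)
  emit 'c', narrow to [0/1, 2/3)

Answer: 0/1 2/3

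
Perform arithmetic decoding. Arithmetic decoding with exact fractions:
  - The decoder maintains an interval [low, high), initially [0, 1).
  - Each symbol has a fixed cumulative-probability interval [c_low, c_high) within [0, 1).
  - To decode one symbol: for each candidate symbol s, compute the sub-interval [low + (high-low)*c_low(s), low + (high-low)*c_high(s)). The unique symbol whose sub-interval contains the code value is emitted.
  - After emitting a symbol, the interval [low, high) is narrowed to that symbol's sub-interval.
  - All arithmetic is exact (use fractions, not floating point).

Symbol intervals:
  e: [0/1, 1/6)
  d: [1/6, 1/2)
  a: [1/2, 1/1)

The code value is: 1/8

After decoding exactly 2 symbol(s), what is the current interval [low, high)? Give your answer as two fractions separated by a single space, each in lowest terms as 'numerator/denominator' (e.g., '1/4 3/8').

Answer: 1/12 1/6

Derivation:
Step 1: interval [0/1, 1/1), width = 1/1 - 0/1 = 1/1
  'e': [0/1 + 1/1*0/1, 0/1 + 1/1*1/6) = [0/1, 1/6) <- contains code 1/8
  'd': [0/1 + 1/1*1/6, 0/1 + 1/1*1/2) = [1/6, 1/2)
  'a': [0/1 + 1/1*1/2, 0/1 + 1/1*1/1) = [1/2, 1/1)
  emit 'e', narrow to [0/1, 1/6)
Step 2: interval [0/1, 1/6), width = 1/6 - 0/1 = 1/6
  'e': [0/1 + 1/6*0/1, 0/1 + 1/6*1/6) = [0/1, 1/36)
  'd': [0/1 + 1/6*1/6, 0/1 + 1/6*1/2) = [1/36, 1/12)
  'a': [0/1 + 1/6*1/2, 0/1 + 1/6*1/1) = [1/12, 1/6) <- contains code 1/8
  emit 'a', narrow to [1/12, 1/6)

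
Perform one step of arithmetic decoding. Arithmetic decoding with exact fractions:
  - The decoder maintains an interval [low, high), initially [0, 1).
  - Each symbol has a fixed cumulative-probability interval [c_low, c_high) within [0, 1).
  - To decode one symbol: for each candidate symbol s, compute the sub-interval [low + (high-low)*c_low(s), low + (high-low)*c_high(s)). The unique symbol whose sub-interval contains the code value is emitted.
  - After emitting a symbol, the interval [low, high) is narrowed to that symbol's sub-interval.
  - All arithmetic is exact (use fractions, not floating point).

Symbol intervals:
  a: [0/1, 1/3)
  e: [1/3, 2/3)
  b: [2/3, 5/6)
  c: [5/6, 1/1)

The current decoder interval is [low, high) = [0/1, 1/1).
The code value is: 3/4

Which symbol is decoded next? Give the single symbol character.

Answer: b

Derivation:
Interval width = high − low = 1/1 − 0/1 = 1/1
Scaled code = (code − low) / width = (3/4 − 0/1) / 1/1 = 3/4
  a: [0/1, 1/3) 
  e: [1/3, 2/3) 
  b: [2/3, 5/6) ← scaled code falls here ✓
  c: [5/6, 1/1) 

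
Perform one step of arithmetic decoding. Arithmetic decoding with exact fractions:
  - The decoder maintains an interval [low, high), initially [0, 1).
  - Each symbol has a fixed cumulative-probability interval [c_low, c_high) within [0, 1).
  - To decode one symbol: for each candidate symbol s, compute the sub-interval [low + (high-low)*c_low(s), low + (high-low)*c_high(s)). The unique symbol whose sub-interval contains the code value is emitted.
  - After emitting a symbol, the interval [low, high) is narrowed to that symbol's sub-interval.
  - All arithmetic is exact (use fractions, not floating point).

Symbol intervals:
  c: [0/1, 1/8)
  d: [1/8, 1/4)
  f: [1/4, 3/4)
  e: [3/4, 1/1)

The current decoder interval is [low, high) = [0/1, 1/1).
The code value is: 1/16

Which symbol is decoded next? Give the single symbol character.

Answer: c

Derivation:
Interval width = high − low = 1/1 − 0/1 = 1/1
Scaled code = (code − low) / width = (1/16 − 0/1) / 1/1 = 1/16
  c: [0/1, 1/8) ← scaled code falls here ✓
  d: [1/8, 1/4) 
  f: [1/4, 3/4) 
  e: [3/4, 1/1) 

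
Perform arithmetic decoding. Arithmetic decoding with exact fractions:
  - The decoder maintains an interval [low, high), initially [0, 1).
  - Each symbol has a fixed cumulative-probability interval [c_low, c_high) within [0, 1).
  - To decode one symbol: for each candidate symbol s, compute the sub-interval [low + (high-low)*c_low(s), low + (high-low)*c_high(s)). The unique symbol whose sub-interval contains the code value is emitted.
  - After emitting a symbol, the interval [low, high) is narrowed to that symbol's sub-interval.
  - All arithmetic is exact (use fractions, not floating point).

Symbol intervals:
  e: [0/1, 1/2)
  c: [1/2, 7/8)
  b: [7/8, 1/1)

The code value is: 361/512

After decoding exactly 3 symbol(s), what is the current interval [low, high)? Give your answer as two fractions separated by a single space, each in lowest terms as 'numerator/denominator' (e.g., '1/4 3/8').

Step 1: interval [0/1, 1/1), width = 1/1 - 0/1 = 1/1
  'e': [0/1 + 1/1*0/1, 0/1 + 1/1*1/2) = [0/1, 1/2)
  'c': [0/1 + 1/1*1/2, 0/1 + 1/1*7/8) = [1/2, 7/8) <- contains code 361/512
  'b': [0/1 + 1/1*7/8, 0/1 + 1/1*1/1) = [7/8, 1/1)
  emit 'c', narrow to [1/2, 7/8)
Step 2: interval [1/2, 7/8), width = 7/8 - 1/2 = 3/8
  'e': [1/2 + 3/8*0/1, 1/2 + 3/8*1/2) = [1/2, 11/16)
  'c': [1/2 + 3/8*1/2, 1/2 + 3/8*7/8) = [11/16, 53/64) <- contains code 361/512
  'b': [1/2 + 3/8*7/8, 1/2 + 3/8*1/1) = [53/64, 7/8)
  emit 'c', narrow to [11/16, 53/64)
Step 3: interval [11/16, 53/64), width = 53/64 - 11/16 = 9/64
  'e': [11/16 + 9/64*0/1, 11/16 + 9/64*1/2) = [11/16, 97/128) <- contains code 361/512
  'c': [11/16 + 9/64*1/2, 11/16 + 9/64*7/8) = [97/128, 415/512)
  'b': [11/16 + 9/64*7/8, 11/16 + 9/64*1/1) = [415/512, 53/64)
  emit 'e', narrow to [11/16, 97/128)

Answer: 11/16 97/128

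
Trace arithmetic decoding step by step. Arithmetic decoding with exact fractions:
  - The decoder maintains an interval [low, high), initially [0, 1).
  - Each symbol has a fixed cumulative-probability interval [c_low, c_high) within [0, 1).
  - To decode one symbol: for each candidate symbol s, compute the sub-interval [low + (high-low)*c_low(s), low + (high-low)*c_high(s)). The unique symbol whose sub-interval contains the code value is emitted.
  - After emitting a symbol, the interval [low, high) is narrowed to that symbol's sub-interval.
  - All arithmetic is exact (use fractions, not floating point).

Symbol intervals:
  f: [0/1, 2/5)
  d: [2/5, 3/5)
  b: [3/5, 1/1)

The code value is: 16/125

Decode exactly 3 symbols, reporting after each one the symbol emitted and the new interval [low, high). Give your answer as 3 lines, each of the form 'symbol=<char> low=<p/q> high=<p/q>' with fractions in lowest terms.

Step 1: interval [0/1, 1/1), width = 1/1 - 0/1 = 1/1
  'f': [0/1 + 1/1*0/1, 0/1 + 1/1*2/5) = [0/1, 2/5) <- contains code 16/125
  'd': [0/1 + 1/1*2/5, 0/1 + 1/1*3/5) = [2/5, 3/5)
  'b': [0/1 + 1/1*3/5, 0/1 + 1/1*1/1) = [3/5, 1/1)
  emit 'f', narrow to [0/1, 2/5)
Step 2: interval [0/1, 2/5), width = 2/5 - 0/1 = 2/5
  'f': [0/1 + 2/5*0/1, 0/1 + 2/5*2/5) = [0/1, 4/25) <- contains code 16/125
  'd': [0/1 + 2/5*2/5, 0/1 + 2/5*3/5) = [4/25, 6/25)
  'b': [0/1 + 2/5*3/5, 0/1 + 2/5*1/1) = [6/25, 2/5)
  emit 'f', narrow to [0/1, 4/25)
Step 3: interval [0/1, 4/25), width = 4/25 - 0/1 = 4/25
  'f': [0/1 + 4/25*0/1, 0/1 + 4/25*2/5) = [0/1, 8/125)
  'd': [0/1 + 4/25*2/5, 0/1 + 4/25*3/5) = [8/125, 12/125)
  'b': [0/1 + 4/25*3/5, 0/1 + 4/25*1/1) = [12/125, 4/25) <- contains code 16/125
  emit 'b', narrow to [12/125, 4/25)

Answer: symbol=f low=0/1 high=2/5
symbol=f low=0/1 high=4/25
symbol=b low=12/125 high=4/25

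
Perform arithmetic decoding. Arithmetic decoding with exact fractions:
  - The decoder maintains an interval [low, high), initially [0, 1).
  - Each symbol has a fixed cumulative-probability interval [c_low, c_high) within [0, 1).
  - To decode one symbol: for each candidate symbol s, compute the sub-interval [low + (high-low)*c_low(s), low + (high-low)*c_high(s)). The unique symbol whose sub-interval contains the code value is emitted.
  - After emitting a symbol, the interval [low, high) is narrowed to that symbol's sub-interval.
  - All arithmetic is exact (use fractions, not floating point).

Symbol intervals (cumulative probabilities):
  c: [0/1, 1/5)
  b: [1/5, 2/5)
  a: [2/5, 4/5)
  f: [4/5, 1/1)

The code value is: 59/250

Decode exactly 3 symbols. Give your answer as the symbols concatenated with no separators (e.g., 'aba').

Answer: bcf

Derivation:
Step 1: interval [0/1, 1/1), width = 1/1 - 0/1 = 1/1
  'c': [0/1 + 1/1*0/1, 0/1 + 1/1*1/5) = [0/1, 1/5)
  'b': [0/1 + 1/1*1/5, 0/1 + 1/1*2/5) = [1/5, 2/5) <- contains code 59/250
  'a': [0/1 + 1/1*2/5, 0/1 + 1/1*4/5) = [2/5, 4/5)
  'f': [0/1 + 1/1*4/5, 0/1 + 1/1*1/1) = [4/5, 1/1)
  emit 'b', narrow to [1/5, 2/5)
Step 2: interval [1/5, 2/5), width = 2/5 - 1/5 = 1/5
  'c': [1/5 + 1/5*0/1, 1/5 + 1/5*1/5) = [1/5, 6/25) <- contains code 59/250
  'b': [1/5 + 1/5*1/5, 1/5 + 1/5*2/5) = [6/25, 7/25)
  'a': [1/5 + 1/5*2/5, 1/5 + 1/5*4/5) = [7/25, 9/25)
  'f': [1/5 + 1/5*4/5, 1/5 + 1/5*1/1) = [9/25, 2/5)
  emit 'c', narrow to [1/5, 6/25)
Step 3: interval [1/5, 6/25), width = 6/25 - 1/5 = 1/25
  'c': [1/5 + 1/25*0/1, 1/5 + 1/25*1/5) = [1/5, 26/125)
  'b': [1/5 + 1/25*1/5, 1/5 + 1/25*2/5) = [26/125, 27/125)
  'a': [1/5 + 1/25*2/5, 1/5 + 1/25*4/5) = [27/125, 29/125)
  'f': [1/5 + 1/25*4/5, 1/5 + 1/25*1/1) = [29/125, 6/25) <- contains code 59/250
  emit 'f', narrow to [29/125, 6/25)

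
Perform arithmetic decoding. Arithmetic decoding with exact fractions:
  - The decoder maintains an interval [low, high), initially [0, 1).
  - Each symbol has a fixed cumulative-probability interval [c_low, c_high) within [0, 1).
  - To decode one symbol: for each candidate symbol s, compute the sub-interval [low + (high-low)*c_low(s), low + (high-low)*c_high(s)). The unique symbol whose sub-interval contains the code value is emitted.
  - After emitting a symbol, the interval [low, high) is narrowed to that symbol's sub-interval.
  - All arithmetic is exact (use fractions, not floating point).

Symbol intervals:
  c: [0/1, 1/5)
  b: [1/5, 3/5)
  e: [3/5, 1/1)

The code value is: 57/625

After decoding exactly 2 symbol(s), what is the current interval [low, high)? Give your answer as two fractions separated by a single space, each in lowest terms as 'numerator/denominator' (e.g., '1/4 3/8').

Answer: 1/25 3/25

Derivation:
Step 1: interval [0/1, 1/1), width = 1/1 - 0/1 = 1/1
  'c': [0/1 + 1/1*0/1, 0/1 + 1/1*1/5) = [0/1, 1/5) <- contains code 57/625
  'b': [0/1 + 1/1*1/5, 0/1 + 1/1*3/5) = [1/5, 3/5)
  'e': [0/1 + 1/1*3/5, 0/1 + 1/1*1/1) = [3/5, 1/1)
  emit 'c', narrow to [0/1, 1/5)
Step 2: interval [0/1, 1/5), width = 1/5 - 0/1 = 1/5
  'c': [0/1 + 1/5*0/1, 0/1 + 1/5*1/5) = [0/1, 1/25)
  'b': [0/1 + 1/5*1/5, 0/1 + 1/5*3/5) = [1/25, 3/25) <- contains code 57/625
  'e': [0/1 + 1/5*3/5, 0/1 + 1/5*1/1) = [3/25, 1/5)
  emit 'b', narrow to [1/25, 3/25)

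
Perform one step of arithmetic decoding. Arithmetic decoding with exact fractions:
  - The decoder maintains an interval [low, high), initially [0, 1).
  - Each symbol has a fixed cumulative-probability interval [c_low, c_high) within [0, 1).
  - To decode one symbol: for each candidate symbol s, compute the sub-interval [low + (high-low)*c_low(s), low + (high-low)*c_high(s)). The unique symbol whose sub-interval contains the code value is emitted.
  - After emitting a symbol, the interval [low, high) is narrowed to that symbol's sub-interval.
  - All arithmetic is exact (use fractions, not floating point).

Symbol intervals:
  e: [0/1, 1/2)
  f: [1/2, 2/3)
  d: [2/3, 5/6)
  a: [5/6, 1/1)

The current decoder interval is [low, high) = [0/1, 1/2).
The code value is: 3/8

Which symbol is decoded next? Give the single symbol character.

Interval width = high − low = 1/2 − 0/1 = 1/2
Scaled code = (code − low) / width = (3/8 − 0/1) / 1/2 = 3/4
  e: [0/1, 1/2) 
  f: [1/2, 2/3) 
  d: [2/3, 5/6) ← scaled code falls here ✓
  a: [5/6, 1/1) 

Answer: d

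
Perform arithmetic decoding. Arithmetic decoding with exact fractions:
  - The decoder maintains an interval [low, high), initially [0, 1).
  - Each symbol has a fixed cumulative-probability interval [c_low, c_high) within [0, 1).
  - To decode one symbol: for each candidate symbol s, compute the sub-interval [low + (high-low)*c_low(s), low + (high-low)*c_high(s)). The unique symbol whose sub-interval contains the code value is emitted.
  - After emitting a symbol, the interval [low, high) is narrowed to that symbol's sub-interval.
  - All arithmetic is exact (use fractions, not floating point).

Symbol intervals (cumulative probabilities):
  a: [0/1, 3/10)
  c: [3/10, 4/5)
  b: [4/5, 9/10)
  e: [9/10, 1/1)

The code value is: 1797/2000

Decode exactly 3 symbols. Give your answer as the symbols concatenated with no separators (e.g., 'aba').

Answer: beb

Derivation:
Step 1: interval [0/1, 1/1), width = 1/1 - 0/1 = 1/1
  'a': [0/1 + 1/1*0/1, 0/1 + 1/1*3/10) = [0/1, 3/10)
  'c': [0/1 + 1/1*3/10, 0/1 + 1/1*4/5) = [3/10, 4/5)
  'b': [0/1 + 1/1*4/5, 0/1 + 1/1*9/10) = [4/5, 9/10) <- contains code 1797/2000
  'e': [0/1 + 1/1*9/10, 0/1 + 1/1*1/1) = [9/10, 1/1)
  emit 'b', narrow to [4/5, 9/10)
Step 2: interval [4/5, 9/10), width = 9/10 - 4/5 = 1/10
  'a': [4/5 + 1/10*0/1, 4/5 + 1/10*3/10) = [4/5, 83/100)
  'c': [4/5 + 1/10*3/10, 4/5 + 1/10*4/5) = [83/100, 22/25)
  'b': [4/5 + 1/10*4/5, 4/5 + 1/10*9/10) = [22/25, 89/100)
  'e': [4/5 + 1/10*9/10, 4/5 + 1/10*1/1) = [89/100, 9/10) <- contains code 1797/2000
  emit 'e', narrow to [89/100, 9/10)
Step 3: interval [89/100, 9/10), width = 9/10 - 89/100 = 1/100
  'a': [89/100 + 1/100*0/1, 89/100 + 1/100*3/10) = [89/100, 893/1000)
  'c': [89/100 + 1/100*3/10, 89/100 + 1/100*4/5) = [893/1000, 449/500)
  'b': [89/100 + 1/100*4/5, 89/100 + 1/100*9/10) = [449/500, 899/1000) <- contains code 1797/2000
  'e': [89/100 + 1/100*9/10, 89/100 + 1/100*1/1) = [899/1000, 9/10)
  emit 'b', narrow to [449/500, 899/1000)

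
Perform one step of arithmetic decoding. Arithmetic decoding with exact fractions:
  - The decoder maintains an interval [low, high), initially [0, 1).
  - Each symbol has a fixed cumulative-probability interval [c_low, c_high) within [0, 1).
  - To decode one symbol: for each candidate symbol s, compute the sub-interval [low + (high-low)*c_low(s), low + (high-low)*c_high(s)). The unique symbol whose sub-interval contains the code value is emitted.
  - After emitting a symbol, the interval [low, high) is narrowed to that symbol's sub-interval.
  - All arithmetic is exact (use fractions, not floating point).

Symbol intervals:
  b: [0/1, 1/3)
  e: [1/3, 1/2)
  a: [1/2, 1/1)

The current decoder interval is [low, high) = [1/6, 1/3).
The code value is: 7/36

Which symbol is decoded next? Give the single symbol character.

Interval width = high − low = 1/3 − 1/6 = 1/6
Scaled code = (code − low) / width = (7/36 − 1/6) / 1/6 = 1/6
  b: [0/1, 1/3) ← scaled code falls here ✓
  e: [1/3, 1/2) 
  a: [1/2, 1/1) 

Answer: b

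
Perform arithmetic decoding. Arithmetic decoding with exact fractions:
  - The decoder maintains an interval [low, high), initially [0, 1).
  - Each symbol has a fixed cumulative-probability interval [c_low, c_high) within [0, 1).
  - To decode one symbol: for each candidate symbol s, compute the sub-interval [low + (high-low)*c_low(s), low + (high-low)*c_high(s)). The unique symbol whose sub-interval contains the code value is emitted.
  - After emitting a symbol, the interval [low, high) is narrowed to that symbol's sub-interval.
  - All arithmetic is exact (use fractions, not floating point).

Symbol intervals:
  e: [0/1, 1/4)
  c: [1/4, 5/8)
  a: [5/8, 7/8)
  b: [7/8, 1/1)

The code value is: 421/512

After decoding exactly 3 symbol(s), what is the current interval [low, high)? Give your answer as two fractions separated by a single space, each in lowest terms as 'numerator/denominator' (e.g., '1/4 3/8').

Step 1: interval [0/1, 1/1), width = 1/1 - 0/1 = 1/1
  'e': [0/1 + 1/1*0/1, 0/1 + 1/1*1/4) = [0/1, 1/4)
  'c': [0/1 + 1/1*1/4, 0/1 + 1/1*5/8) = [1/4, 5/8)
  'a': [0/1 + 1/1*5/8, 0/1 + 1/1*7/8) = [5/8, 7/8) <- contains code 421/512
  'b': [0/1 + 1/1*7/8, 0/1 + 1/1*1/1) = [7/8, 1/1)
  emit 'a', narrow to [5/8, 7/8)
Step 2: interval [5/8, 7/8), width = 7/8 - 5/8 = 1/4
  'e': [5/8 + 1/4*0/1, 5/8 + 1/4*1/4) = [5/8, 11/16)
  'c': [5/8 + 1/4*1/4, 5/8 + 1/4*5/8) = [11/16, 25/32)
  'a': [5/8 + 1/4*5/8, 5/8 + 1/4*7/8) = [25/32, 27/32) <- contains code 421/512
  'b': [5/8 + 1/4*7/8, 5/8 + 1/4*1/1) = [27/32, 7/8)
  emit 'a', narrow to [25/32, 27/32)
Step 3: interval [25/32, 27/32), width = 27/32 - 25/32 = 1/16
  'e': [25/32 + 1/16*0/1, 25/32 + 1/16*1/4) = [25/32, 51/64)
  'c': [25/32 + 1/16*1/4, 25/32 + 1/16*5/8) = [51/64, 105/128)
  'a': [25/32 + 1/16*5/8, 25/32 + 1/16*7/8) = [105/128, 107/128) <- contains code 421/512
  'b': [25/32 + 1/16*7/8, 25/32 + 1/16*1/1) = [107/128, 27/32)
  emit 'a', narrow to [105/128, 107/128)

Answer: 105/128 107/128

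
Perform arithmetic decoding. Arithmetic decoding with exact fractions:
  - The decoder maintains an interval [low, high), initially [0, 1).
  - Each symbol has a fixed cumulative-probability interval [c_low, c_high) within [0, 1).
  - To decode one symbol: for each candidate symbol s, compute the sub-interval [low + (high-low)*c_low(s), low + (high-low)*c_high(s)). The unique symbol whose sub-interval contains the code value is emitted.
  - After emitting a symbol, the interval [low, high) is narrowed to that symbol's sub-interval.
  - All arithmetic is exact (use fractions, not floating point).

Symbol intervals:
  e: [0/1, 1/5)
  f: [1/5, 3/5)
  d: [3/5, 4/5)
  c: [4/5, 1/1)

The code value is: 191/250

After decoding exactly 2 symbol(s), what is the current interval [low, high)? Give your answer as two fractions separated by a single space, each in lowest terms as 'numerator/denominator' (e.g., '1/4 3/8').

Answer: 19/25 4/5

Derivation:
Step 1: interval [0/1, 1/1), width = 1/1 - 0/1 = 1/1
  'e': [0/1 + 1/1*0/1, 0/1 + 1/1*1/5) = [0/1, 1/5)
  'f': [0/1 + 1/1*1/5, 0/1 + 1/1*3/5) = [1/5, 3/5)
  'd': [0/1 + 1/1*3/5, 0/1 + 1/1*4/5) = [3/5, 4/5) <- contains code 191/250
  'c': [0/1 + 1/1*4/5, 0/1 + 1/1*1/1) = [4/5, 1/1)
  emit 'd', narrow to [3/5, 4/5)
Step 2: interval [3/5, 4/5), width = 4/5 - 3/5 = 1/5
  'e': [3/5 + 1/5*0/1, 3/5 + 1/5*1/5) = [3/5, 16/25)
  'f': [3/5 + 1/5*1/5, 3/5 + 1/5*3/5) = [16/25, 18/25)
  'd': [3/5 + 1/5*3/5, 3/5 + 1/5*4/5) = [18/25, 19/25)
  'c': [3/5 + 1/5*4/5, 3/5 + 1/5*1/1) = [19/25, 4/5) <- contains code 191/250
  emit 'c', narrow to [19/25, 4/5)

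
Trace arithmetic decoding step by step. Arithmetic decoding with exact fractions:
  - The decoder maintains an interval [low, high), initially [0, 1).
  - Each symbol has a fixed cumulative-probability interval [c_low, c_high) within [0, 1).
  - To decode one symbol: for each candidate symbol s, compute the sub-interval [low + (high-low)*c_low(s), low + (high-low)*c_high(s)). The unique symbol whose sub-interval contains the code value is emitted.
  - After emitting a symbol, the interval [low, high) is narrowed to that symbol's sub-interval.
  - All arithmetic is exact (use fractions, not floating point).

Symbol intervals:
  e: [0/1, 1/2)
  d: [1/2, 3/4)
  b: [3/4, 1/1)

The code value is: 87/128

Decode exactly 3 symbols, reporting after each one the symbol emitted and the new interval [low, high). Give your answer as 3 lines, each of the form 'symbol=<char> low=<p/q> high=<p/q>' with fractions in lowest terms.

Step 1: interval [0/1, 1/1), width = 1/1 - 0/1 = 1/1
  'e': [0/1 + 1/1*0/1, 0/1 + 1/1*1/2) = [0/1, 1/2)
  'd': [0/1 + 1/1*1/2, 0/1 + 1/1*3/4) = [1/2, 3/4) <- contains code 87/128
  'b': [0/1 + 1/1*3/4, 0/1 + 1/1*1/1) = [3/4, 1/1)
  emit 'd', narrow to [1/2, 3/4)
Step 2: interval [1/2, 3/4), width = 3/4 - 1/2 = 1/4
  'e': [1/2 + 1/4*0/1, 1/2 + 1/4*1/2) = [1/2, 5/8)
  'd': [1/2 + 1/4*1/2, 1/2 + 1/4*3/4) = [5/8, 11/16) <- contains code 87/128
  'b': [1/2 + 1/4*3/4, 1/2 + 1/4*1/1) = [11/16, 3/4)
  emit 'd', narrow to [5/8, 11/16)
Step 3: interval [5/8, 11/16), width = 11/16 - 5/8 = 1/16
  'e': [5/8 + 1/16*0/1, 5/8 + 1/16*1/2) = [5/8, 21/32)
  'd': [5/8 + 1/16*1/2, 5/8 + 1/16*3/4) = [21/32, 43/64)
  'b': [5/8 + 1/16*3/4, 5/8 + 1/16*1/1) = [43/64, 11/16) <- contains code 87/128
  emit 'b', narrow to [43/64, 11/16)

Answer: symbol=d low=1/2 high=3/4
symbol=d low=5/8 high=11/16
symbol=b low=43/64 high=11/16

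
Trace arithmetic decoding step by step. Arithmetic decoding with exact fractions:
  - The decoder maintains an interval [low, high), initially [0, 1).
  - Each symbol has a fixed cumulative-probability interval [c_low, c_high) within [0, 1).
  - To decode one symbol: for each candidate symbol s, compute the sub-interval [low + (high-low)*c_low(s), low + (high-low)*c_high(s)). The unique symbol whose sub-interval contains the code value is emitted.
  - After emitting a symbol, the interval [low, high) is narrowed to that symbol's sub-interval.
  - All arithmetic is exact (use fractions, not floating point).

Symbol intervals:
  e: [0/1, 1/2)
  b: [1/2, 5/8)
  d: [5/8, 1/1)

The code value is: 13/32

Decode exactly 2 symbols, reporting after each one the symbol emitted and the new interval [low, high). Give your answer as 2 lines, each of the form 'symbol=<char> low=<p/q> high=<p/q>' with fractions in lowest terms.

Step 1: interval [0/1, 1/1), width = 1/1 - 0/1 = 1/1
  'e': [0/1 + 1/1*0/1, 0/1 + 1/1*1/2) = [0/1, 1/2) <- contains code 13/32
  'b': [0/1 + 1/1*1/2, 0/1 + 1/1*5/8) = [1/2, 5/8)
  'd': [0/1 + 1/1*5/8, 0/1 + 1/1*1/1) = [5/8, 1/1)
  emit 'e', narrow to [0/1, 1/2)
Step 2: interval [0/1, 1/2), width = 1/2 - 0/1 = 1/2
  'e': [0/1 + 1/2*0/1, 0/1 + 1/2*1/2) = [0/1, 1/4)
  'b': [0/1 + 1/2*1/2, 0/1 + 1/2*5/8) = [1/4, 5/16)
  'd': [0/1 + 1/2*5/8, 0/1 + 1/2*1/1) = [5/16, 1/2) <- contains code 13/32
  emit 'd', narrow to [5/16, 1/2)

Answer: symbol=e low=0/1 high=1/2
symbol=d low=5/16 high=1/2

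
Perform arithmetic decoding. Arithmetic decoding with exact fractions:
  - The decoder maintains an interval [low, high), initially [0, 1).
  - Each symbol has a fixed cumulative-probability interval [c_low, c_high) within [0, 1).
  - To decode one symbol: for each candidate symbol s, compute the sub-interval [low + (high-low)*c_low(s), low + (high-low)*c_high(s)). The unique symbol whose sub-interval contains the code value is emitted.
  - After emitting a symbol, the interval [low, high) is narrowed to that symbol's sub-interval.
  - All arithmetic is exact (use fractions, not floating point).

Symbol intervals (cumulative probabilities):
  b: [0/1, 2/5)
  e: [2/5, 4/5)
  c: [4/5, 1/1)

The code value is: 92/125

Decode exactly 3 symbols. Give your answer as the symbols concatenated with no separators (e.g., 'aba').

Step 1: interval [0/1, 1/1), width = 1/1 - 0/1 = 1/1
  'b': [0/1 + 1/1*0/1, 0/1 + 1/1*2/5) = [0/1, 2/5)
  'e': [0/1 + 1/1*2/5, 0/1 + 1/1*4/5) = [2/5, 4/5) <- contains code 92/125
  'c': [0/1 + 1/1*4/5, 0/1 + 1/1*1/1) = [4/5, 1/1)
  emit 'e', narrow to [2/5, 4/5)
Step 2: interval [2/5, 4/5), width = 4/5 - 2/5 = 2/5
  'b': [2/5 + 2/5*0/1, 2/5 + 2/5*2/5) = [2/5, 14/25)
  'e': [2/5 + 2/5*2/5, 2/5 + 2/5*4/5) = [14/25, 18/25)
  'c': [2/5 + 2/5*4/5, 2/5 + 2/5*1/1) = [18/25, 4/5) <- contains code 92/125
  emit 'c', narrow to [18/25, 4/5)
Step 3: interval [18/25, 4/5), width = 4/5 - 18/25 = 2/25
  'b': [18/25 + 2/25*0/1, 18/25 + 2/25*2/5) = [18/25, 94/125) <- contains code 92/125
  'e': [18/25 + 2/25*2/5, 18/25 + 2/25*4/5) = [94/125, 98/125)
  'c': [18/25 + 2/25*4/5, 18/25 + 2/25*1/1) = [98/125, 4/5)
  emit 'b', narrow to [18/25, 94/125)

Answer: ecb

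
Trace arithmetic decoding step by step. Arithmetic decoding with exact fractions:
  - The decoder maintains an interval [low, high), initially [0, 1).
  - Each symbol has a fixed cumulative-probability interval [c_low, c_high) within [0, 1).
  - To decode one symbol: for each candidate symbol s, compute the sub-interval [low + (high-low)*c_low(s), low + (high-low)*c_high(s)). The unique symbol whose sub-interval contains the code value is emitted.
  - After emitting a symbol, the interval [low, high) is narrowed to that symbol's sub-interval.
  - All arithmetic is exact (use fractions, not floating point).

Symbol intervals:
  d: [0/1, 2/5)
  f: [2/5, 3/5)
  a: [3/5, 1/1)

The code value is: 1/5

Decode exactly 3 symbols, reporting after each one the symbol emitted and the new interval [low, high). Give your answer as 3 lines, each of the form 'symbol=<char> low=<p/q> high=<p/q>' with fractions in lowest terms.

Step 1: interval [0/1, 1/1), width = 1/1 - 0/1 = 1/1
  'd': [0/1 + 1/1*0/1, 0/1 + 1/1*2/5) = [0/1, 2/5) <- contains code 1/5
  'f': [0/1 + 1/1*2/5, 0/1 + 1/1*3/5) = [2/5, 3/5)
  'a': [0/1 + 1/1*3/5, 0/1 + 1/1*1/1) = [3/5, 1/1)
  emit 'd', narrow to [0/1, 2/5)
Step 2: interval [0/1, 2/5), width = 2/5 - 0/1 = 2/5
  'd': [0/1 + 2/5*0/1, 0/1 + 2/5*2/5) = [0/1, 4/25)
  'f': [0/1 + 2/5*2/5, 0/1 + 2/5*3/5) = [4/25, 6/25) <- contains code 1/5
  'a': [0/1 + 2/5*3/5, 0/1 + 2/5*1/1) = [6/25, 2/5)
  emit 'f', narrow to [4/25, 6/25)
Step 3: interval [4/25, 6/25), width = 6/25 - 4/25 = 2/25
  'd': [4/25 + 2/25*0/1, 4/25 + 2/25*2/5) = [4/25, 24/125)
  'f': [4/25 + 2/25*2/5, 4/25 + 2/25*3/5) = [24/125, 26/125) <- contains code 1/5
  'a': [4/25 + 2/25*3/5, 4/25 + 2/25*1/1) = [26/125, 6/25)
  emit 'f', narrow to [24/125, 26/125)

Answer: symbol=d low=0/1 high=2/5
symbol=f low=4/25 high=6/25
symbol=f low=24/125 high=26/125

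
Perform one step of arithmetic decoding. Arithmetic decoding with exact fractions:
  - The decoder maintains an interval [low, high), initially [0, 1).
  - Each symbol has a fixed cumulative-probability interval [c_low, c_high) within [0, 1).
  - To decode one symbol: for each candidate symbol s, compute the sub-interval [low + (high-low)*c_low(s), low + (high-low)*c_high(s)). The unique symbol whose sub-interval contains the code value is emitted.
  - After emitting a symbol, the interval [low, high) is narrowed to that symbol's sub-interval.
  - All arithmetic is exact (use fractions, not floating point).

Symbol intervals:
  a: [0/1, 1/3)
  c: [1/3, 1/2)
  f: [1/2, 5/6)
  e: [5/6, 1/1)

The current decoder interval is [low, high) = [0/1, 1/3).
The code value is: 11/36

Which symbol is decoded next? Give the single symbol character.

Answer: e

Derivation:
Interval width = high − low = 1/3 − 0/1 = 1/3
Scaled code = (code − low) / width = (11/36 − 0/1) / 1/3 = 11/12
  a: [0/1, 1/3) 
  c: [1/3, 1/2) 
  f: [1/2, 5/6) 
  e: [5/6, 1/1) ← scaled code falls here ✓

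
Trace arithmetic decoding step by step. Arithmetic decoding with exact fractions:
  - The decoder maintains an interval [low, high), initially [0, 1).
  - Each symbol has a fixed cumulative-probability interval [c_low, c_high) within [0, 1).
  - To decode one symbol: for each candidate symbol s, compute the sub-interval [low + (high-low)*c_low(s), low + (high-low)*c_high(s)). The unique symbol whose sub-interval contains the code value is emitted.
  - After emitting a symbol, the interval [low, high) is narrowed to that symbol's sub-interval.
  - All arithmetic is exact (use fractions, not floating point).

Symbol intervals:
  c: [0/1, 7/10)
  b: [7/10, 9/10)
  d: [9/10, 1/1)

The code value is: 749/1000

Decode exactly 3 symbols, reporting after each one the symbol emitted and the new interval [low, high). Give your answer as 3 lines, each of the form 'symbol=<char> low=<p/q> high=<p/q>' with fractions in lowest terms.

Step 1: interval [0/1, 1/1), width = 1/1 - 0/1 = 1/1
  'c': [0/1 + 1/1*0/1, 0/1 + 1/1*7/10) = [0/1, 7/10)
  'b': [0/1 + 1/1*7/10, 0/1 + 1/1*9/10) = [7/10, 9/10) <- contains code 749/1000
  'd': [0/1 + 1/1*9/10, 0/1 + 1/1*1/1) = [9/10, 1/1)
  emit 'b', narrow to [7/10, 9/10)
Step 2: interval [7/10, 9/10), width = 9/10 - 7/10 = 1/5
  'c': [7/10 + 1/5*0/1, 7/10 + 1/5*7/10) = [7/10, 21/25) <- contains code 749/1000
  'b': [7/10 + 1/5*7/10, 7/10 + 1/5*9/10) = [21/25, 22/25)
  'd': [7/10 + 1/5*9/10, 7/10 + 1/5*1/1) = [22/25, 9/10)
  emit 'c', narrow to [7/10, 21/25)
Step 3: interval [7/10, 21/25), width = 21/25 - 7/10 = 7/50
  'c': [7/10 + 7/50*0/1, 7/10 + 7/50*7/10) = [7/10, 399/500) <- contains code 749/1000
  'b': [7/10 + 7/50*7/10, 7/10 + 7/50*9/10) = [399/500, 413/500)
  'd': [7/10 + 7/50*9/10, 7/10 + 7/50*1/1) = [413/500, 21/25)
  emit 'c', narrow to [7/10, 399/500)

Answer: symbol=b low=7/10 high=9/10
symbol=c low=7/10 high=21/25
symbol=c low=7/10 high=399/500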